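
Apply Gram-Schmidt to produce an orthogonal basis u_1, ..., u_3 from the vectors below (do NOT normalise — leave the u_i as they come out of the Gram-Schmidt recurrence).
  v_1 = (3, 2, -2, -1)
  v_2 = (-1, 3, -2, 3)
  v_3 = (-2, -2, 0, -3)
Orthogonal basis:
  u_1 = (3, 2, -2, -1)
  u_2 = (-5/3, 23/9, -14/9, 29/9)
  u_3 = (-675/398, 20/199, -315/199, -685/398)

Apply the Gram-Schmidt recurrence
  u_1 = v_1
  u_i = v_i − Σ_{j<i} ((v_i · u_j) / (u_j · u_j)) · u_j.

Step by step this gives:
  u_1 = (3, 2, -2, -1)
  u_2 = (-5/3, 23/9, -14/9, 29/9)
  u_3 = (-675/398, 20/199, -315/199, -685/398)

Orthogonality check:
  u_2 · u_1 = 0 (should be 0)
  u_3 · u_1 = 0 (should be 0)
  u_3 · u_2 = 0 (should be 0)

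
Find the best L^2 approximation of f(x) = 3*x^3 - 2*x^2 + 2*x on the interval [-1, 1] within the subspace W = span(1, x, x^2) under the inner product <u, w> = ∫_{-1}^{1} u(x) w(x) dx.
g(x) = -2*x^2 + 19*x/5

The best approximation g ∈ W is the orthogonal projection of f onto W. Writing g = a_0 + a_1 x + a_2 x^2, the coefficients solve the normal equations G · a = b where
  G_{ij} = <φ_i, φ_j> and b_i = <f, φ_i>, with φ_0 = 1, φ_1 = x, φ_2 = x^2.
G =
  [2, 0, 2/3]
  [0, 2/3, 0]
  [2/3, 0, 2/5],
b = (-4/3, 38/15, -4/5).
Solving gives a_0 = 0, a_1 = 19/5, a_2 = -2, so
  g(x) = -2*x^2 + 19*x/5.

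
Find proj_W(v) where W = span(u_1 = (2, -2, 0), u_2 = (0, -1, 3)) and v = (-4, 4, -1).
proj_W(v) = (-73/19, 79/19, -18/19)

Set up U = [u_1 | ... | u_2] ∈ R^(3×2). The projector onto W = col(U) is P = U (U^T U)^(-1) U^T.
Compute U^T U =
  [8, 2]
  [2, 10],
and U^T v = (-16, -7).
Solve U^T U · c = U^T v for the coefficients: c = (-73/38, -6/19). The projection is proj_W(v) = U c.
Check: (v - proj_W(v)) · u_1 = 0  (should be 0).
Check: (v - proj_W(v)) · u_2 = 0  (should be 0).
Result: proj_W(v) = (-73/19, 79/19, -18/19).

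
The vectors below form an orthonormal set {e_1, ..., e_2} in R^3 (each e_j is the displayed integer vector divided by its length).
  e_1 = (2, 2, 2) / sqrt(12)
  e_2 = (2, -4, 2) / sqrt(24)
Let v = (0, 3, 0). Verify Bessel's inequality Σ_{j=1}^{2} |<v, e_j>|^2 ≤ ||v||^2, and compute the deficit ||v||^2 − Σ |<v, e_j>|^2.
Σ |<v, e_j>|^2 = 9; ||v||^2 = 9; deficit = 0

Write each e_j = u_j / sqrt(<u_j, u_j>) where u_j is the displayed integer vector. Then <v, e_j> = <v, u_j> / sqrt(<u_j, u_j>), so |<v, e_j>|^2 = <v, u_j>^2 / <u_j, u_j>.
Coefficients: <v, e_1> = 6/sqrt(12), <v, e_2> = -12/sqrt(24).
Square and sum: Σ |<v, e_j>|^2 = 9.
Compute ||v||^2 = v·v = 9.
Deficit = 9 − 9 = 0 ≥ 0, confirming Bessel's inequality. (The deficit equals ||v − Σ <v,e_j> e_j||^2, the squared distance from v to span{e_j}.)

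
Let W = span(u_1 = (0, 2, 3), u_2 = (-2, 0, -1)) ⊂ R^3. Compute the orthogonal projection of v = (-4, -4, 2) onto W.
proj_W(v) = (-18/7, 2/7, -6/7)

Set up U = [u_1 | ... | u_2] ∈ R^(3×2). The projector onto W = col(U) is P = U (U^T U)^(-1) U^T.
Compute U^T U =
  [13, -3]
  [-3, 5],
and U^T v = (-2, 6).
Solve U^T U · c = U^T v for the coefficients: c = (1/7, 9/7). The projection is proj_W(v) = U c.
Check: (v - proj_W(v)) · u_1 = 0  (should be 0).
Check: (v - proj_W(v)) · u_2 = 0  (should be 0).
Result: proj_W(v) = (-18/7, 2/7, -6/7).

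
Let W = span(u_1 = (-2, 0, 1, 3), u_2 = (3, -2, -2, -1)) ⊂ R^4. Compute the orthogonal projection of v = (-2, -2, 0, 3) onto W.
proj_W(v) = (-139/131, -146/131, 33/131, 464/131)

Set up U = [u_1 | ... | u_2] ∈ R^(4×2). The projector onto W = col(U) is P = U (U^T U)^(-1) U^T.
Compute U^T U =
  [14, -11]
  [-11, 18],
and U^T v = (13, -5).
Solve U^T U · c = U^T v for the coefficients: c = (179/131, 73/131). The projection is proj_W(v) = U c.
Check: (v - proj_W(v)) · u_1 = 0  (should be 0).
Check: (v - proj_W(v)) · u_2 = 0  (should be 0).
Result: proj_W(v) = (-139/131, -146/131, 33/131, 464/131).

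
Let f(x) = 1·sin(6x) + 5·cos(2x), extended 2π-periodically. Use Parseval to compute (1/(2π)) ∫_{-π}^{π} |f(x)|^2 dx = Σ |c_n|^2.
Σ |c_n|^2 = 13

Expand |f|^2 and use orthogonality of {sin(nx), cos(mx)} on [-π, π]:
  ∫_{-π}^{π} sin(nx)^2 dx = π, ∫ cos(mx)^2 dx = π, and cross terms integrate to 0.
So ∫_{-π}^{π} f(x)^2 dx = 1^2 · π + 5^2 · π = (1 + 25)π.
Divide by 2π: (1 + 25)/2 = 13.
By Parseval, this equals Σ |c_n|^2.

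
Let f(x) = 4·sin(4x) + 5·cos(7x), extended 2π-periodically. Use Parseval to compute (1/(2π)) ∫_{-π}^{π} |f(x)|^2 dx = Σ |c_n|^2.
Σ |c_n|^2 = 41/2

Expand |f|^2 and use orthogonality of {sin(nx), cos(mx)} on [-π, π]:
  ∫_{-π}^{π} sin(nx)^2 dx = π, ∫ cos(mx)^2 dx = π, and cross terms integrate to 0.
So ∫_{-π}^{π} f(x)^2 dx = 4^2 · π + 5^2 · π = (16 + 25)π.
Divide by 2π: (16 + 25)/2 = 41/2.
By Parseval, this equals Σ |c_n|^2.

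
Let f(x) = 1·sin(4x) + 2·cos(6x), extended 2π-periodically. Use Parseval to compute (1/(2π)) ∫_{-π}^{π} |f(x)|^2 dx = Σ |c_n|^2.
Σ |c_n|^2 = 5/2

Expand |f|^2 and use orthogonality of {sin(nx), cos(mx)} on [-π, π]:
  ∫_{-π}^{π} sin(nx)^2 dx = π, ∫ cos(mx)^2 dx = π, and cross terms integrate to 0.
So ∫_{-π}^{π} f(x)^2 dx = 1^2 · π + 2^2 · π = (1 + 4)π.
Divide by 2π: (1 + 4)/2 = 5/2.
By Parseval, this equals Σ |c_n|^2.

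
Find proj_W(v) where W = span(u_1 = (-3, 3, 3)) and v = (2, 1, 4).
proj_W(v) = (-1, 1, 1)

Set up U = [u_1 | ... | u_1] ∈ R^(3×1). The projector onto W = col(U) is P = U (U^T U)^(-1) U^T.
Compute U^T U =
  [27],
and U^T v = (9).
Solve U^T U · c = U^T v for the coefficients: c = (1/3). The projection is proj_W(v) = U c.
Check: (v - proj_W(v)) · u_1 = 0  (should be 0).
Result: proj_W(v) = (-1, 1, 1).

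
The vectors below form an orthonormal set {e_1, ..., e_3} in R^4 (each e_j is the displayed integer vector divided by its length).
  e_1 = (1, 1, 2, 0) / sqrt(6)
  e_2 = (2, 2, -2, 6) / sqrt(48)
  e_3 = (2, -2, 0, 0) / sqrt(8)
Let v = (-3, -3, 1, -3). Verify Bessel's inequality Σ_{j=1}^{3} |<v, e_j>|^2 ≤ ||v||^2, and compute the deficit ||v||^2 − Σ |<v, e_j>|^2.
Σ |<v, e_j>|^2 = 24; ||v||^2 = 28; deficit = 4

Write each e_j = u_j / sqrt(<u_j, u_j>) where u_j is the displayed integer vector. Then <v, e_j> = <v, u_j> / sqrt(<u_j, u_j>), so |<v, e_j>|^2 = <v, u_j>^2 / <u_j, u_j>.
Coefficients: <v, e_1> = -4/sqrt(6), <v, e_2> = -32/sqrt(48), <v, e_3> = 0/sqrt(8).
Square and sum: Σ |<v, e_j>|^2 = 24.
Compute ||v||^2 = v·v = 28.
Deficit = 28 − 24 = 4 ≥ 0, confirming Bessel's inequality. (The deficit equals ||v − Σ <v,e_j> e_j||^2, the squared distance from v to span{e_j}.)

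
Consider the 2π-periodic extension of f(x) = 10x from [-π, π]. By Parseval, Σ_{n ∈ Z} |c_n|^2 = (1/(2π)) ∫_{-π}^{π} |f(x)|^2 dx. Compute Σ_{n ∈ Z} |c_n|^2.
Σ |c_n|^2 = 100π^2/3

Expand and integrate term by term over [-π, π]:
  ∫ (10x)^2 dx = 100·(2π^3/3); ∫ 2·10·(0)·x dx = 0 (odd integrand); ∫ 0^2 dx = 0·2π.
So (1/(2π)) ∫_{-π}^{π} (10x)^2 dx = 100π^2/3 + 0 = 100π^2/3.
Parseval ⇒ Σ |c_n|^2 = 100π^2/3.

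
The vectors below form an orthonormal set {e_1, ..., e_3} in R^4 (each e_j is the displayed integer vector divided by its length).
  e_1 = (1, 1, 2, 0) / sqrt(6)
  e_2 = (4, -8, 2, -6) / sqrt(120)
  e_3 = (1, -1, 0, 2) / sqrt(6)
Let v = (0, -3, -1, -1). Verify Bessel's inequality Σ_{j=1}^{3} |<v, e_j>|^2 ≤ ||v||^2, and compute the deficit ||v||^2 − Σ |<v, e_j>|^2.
Σ |<v, e_j>|^2 = 163/15; ||v||^2 = 11; deficit = 2/15

Write each e_j = u_j / sqrt(<u_j, u_j>) where u_j is the displayed integer vector. Then <v, e_j> = <v, u_j> / sqrt(<u_j, u_j>), so |<v, e_j>|^2 = <v, u_j>^2 / <u_j, u_j>.
Coefficients: <v, e_1> = -5/sqrt(6), <v, e_2> = 28/sqrt(120), <v, e_3> = 1/sqrt(6).
Square and sum: Σ |<v, e_j>|^2 = 163/15.
Compute ||v||^2 = v·v = 11.
Deficit = 11 − 163/15 = 2/15 ≥ 0, confirming Bessel's inequality. (The deficit equals ||v − Σ <v,e_j> e_j||^2, the squared distance from v to span{e_j}.)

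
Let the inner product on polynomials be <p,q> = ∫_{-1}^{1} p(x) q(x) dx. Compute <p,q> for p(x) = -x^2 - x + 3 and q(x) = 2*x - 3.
<p,q> = -52/3

Expand the product: p(x)·q(x) = -2*x^3 + x^2 + 9*x - 9.
∫_{-1}^{1} of each monomial x^k gives [2/(k+1) if k even, 0 if k odd]. Integrating term-by-term (or equivalently evaluating the antiderivative F(x) = -x^4/2 + x^3/3 + 9*x^2/2 - 9*x at the endpoints):
  F(1) − F(−1) = -14/3 − (38/3) = -52/3.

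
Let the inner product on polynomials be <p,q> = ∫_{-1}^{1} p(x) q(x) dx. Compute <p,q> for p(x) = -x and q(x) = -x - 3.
<p,q> = 2/3

Expand the product: p(x)·q(x) = x^2 + 3*x.
∫_{-1}^{1} of each monomial x^k gives [2/(k+1) if k even, 0 if k odd]. Integrating term-by-term (or equivalently evaluating the antiderivative F(x) = x^3/3 + 3*x^2/2 at the endpoints):
  F(1) − F(−1) = 11/6 − (7/6) = 2/3.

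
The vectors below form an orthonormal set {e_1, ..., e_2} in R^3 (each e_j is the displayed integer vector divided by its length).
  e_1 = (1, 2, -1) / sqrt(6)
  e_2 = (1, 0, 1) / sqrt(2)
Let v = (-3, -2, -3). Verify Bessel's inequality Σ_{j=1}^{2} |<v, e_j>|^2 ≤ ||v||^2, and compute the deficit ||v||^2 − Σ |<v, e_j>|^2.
Σ |<v, e_j>|^2 = 62/3; ||v||^2 = 22; deficit = 4/3

Write each e_j = u_j / sqrt(<u_j, u_j>) where u_j is the displayed integer vector. Then <v, e_j> = <v, u_j> / sqrt(<u_j, u_j>), so |<v, e_j>|^2 = <v, u_j>^2 / <u_j, u_j>.
Coefficients: <v, e_1> = -4/sqrt(6), <v, e_2> = -6/sqrt(2).
Square and sum: Σ |<v, e_j>|^2 = 62/3.
Compute ||v||^2 = v·v = 22.
Deficit = 22 − 62/3 = 4/3 ≥ 0, confirming Bessel's inequality. (The deficit equals ||v − Σ <v,e_j> e_j||^2, the squared distance from v to span{e_j}.)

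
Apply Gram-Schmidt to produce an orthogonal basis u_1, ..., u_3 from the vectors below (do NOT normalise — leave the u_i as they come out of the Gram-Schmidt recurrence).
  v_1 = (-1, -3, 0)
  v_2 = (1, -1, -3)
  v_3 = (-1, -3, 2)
Orthogonal basis:
  u_1 = (-1, -3, 0)
  u_2 = (6/5, -2/5, -3)
  u_3 = (36/53, -12/53, 16/53)

Apply the Gram-Schmidt recurrence
  u_1 = v_1
  u_i = v_i − Σ_{j<i} ((v_i · u_j) / (u_j · u_j)) · u_j.

Step by step this gives:
  u_1 = (-1, -3, 0)
  u_2 = (6/5, -2/5, -3)
  u_3 = (36/53, -12/53, 16/53)

Orthogonality check:
  u_2 · u_1 = 0 (should be 0)
  u_3 · u_1 = 0 (should be 0)
  u_3 · u_2 = 0 (should be 0)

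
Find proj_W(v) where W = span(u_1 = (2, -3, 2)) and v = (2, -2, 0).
proj_W(v) = (20/17, -30/17, 20/17)

Set up U = [u_1 | ... | u_1] ∈ R^(3×1). The projector onto W = col(U) is P = U (U^T U)^(-1) U^T.
Compute U^T U =
  [17],
and U^T v = (10).
Solve U^T U · c = U^T v for the coefficients: c = (10/17). The projection is proj_W(v) = U c.
Check: (v - proj_W(v)) · u_1 = 0  (should be 0).
Result: proj_W(v) = (20/17, -30/17, 20/17).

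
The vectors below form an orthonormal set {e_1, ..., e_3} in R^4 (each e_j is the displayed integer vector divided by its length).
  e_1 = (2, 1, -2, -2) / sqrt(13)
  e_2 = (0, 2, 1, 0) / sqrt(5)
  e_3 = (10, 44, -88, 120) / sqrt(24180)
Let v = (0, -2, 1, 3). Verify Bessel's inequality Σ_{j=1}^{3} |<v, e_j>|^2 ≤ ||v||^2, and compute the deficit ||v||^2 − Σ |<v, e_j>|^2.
Σ |<v, e_j>|^2 = 1013/93; ||v||^2 = 14; deficit = 289/93

Write each e_j = u_j / sqrt(<u_j, u_j>) where u_j is the displayed integer vector. Then <v, e_j> = <v, u_j> / sqrt(<u_j, u_j>), so |<v, e_j>|^2 = <v, u_j>^2 / <u_j, u_j>.
Coefficients: <v, e_1> = -10/sqrt(13), <v, e_2> = -3/sqrt(5), <v, e_3> = 184/sqrt(24180).
Square and sum: Σ |<v, e_j>|^2 = 1013/93.
Compute ||v||^2 = v·v = 14.
Deficit = 14 − 1013/93 = 289/93 ≥ 0, confirming Bessel's inequality. (The deficit equals ||v − Σ <v,e_j> e_j||^2, the squared distance from v to span{e_j}.)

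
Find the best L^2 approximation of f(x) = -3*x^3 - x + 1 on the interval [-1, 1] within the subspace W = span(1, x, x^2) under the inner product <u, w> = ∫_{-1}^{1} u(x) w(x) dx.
g(x) = 1 - 14*x/5

The best approximation g ∈ W is the orthogonal projection of f onto W. Writing g = a_0 + a_1 x + a_2 x^2, the coefficients solve the normal equations G · a = b where
  G_{ij} = <φ_i, φ_j> and b_i = <f, φ_i>, with φ_0 = 1, φ_1 = x, φ_2 = x^2.
G =
  [2, 0, 2/3]
  [0, 2/3, 0]
  [2/3, 0, 2/5],
b = (2, -28/15, 2/3).
Solving gives a_0 = 1, a_1 = -14/5, a_2 = 0, so
  g(x) = 1 - 14*x/5.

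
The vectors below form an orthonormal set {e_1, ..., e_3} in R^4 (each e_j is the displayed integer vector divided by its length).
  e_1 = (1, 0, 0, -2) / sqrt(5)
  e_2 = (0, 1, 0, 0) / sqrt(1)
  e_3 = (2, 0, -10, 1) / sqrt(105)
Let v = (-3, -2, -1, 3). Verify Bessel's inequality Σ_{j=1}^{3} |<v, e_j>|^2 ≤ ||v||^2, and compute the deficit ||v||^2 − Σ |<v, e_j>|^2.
Σ |<v, e_j>|^2 = 62/3; ||v||^2 = 23; deficit = 7/3

Write each e_j = u_j / sqrt(<u_j, u_j>) where u_j is the displayed integer vector. Then <v, e_j> = <v, u_j> / sqrt(<u_j, u_j>), so |<v, e_j>|^2 = <v, u_j>^2 / <u_j, u_j>.
Coefficients: <v, e_1> = -9/sqrt(5), <v, e_2> = -2/sqrt(1), <v, e_3> = 7/sqrt(105).
Square and sum: Σ |<v, e_j>|^2 = 62/3.
Compute ||v||^2 = v·v = 23.
Deficit = 23 − 62/3 = 7/3 ≥ 0, confirming Bessel's inequality. (The deficit equals ||v − Σ <v,e_j> e_j||^2, the squared distance from v to span{e_j}.)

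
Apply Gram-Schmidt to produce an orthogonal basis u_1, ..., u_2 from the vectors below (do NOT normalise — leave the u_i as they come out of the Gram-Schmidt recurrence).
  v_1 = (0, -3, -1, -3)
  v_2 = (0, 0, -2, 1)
Orthogonal basis:
  u_1 = (0, -3, -1, -3)
  u_2 = (0, -3/19, -39/19, 16/19)

Apply the Gram-Schmidt recurrence
  u_1 = v_1
  u_i = v_i − Σ_{j<i} ((v_i · u_j) / (u_j · u_j)) · u_j.

Step by step this gives:
  u_1 = (0, -3, -1, -3)
  u_2 = (0, -3/19, -39/19, 16/19)

Orthogonality check:
  u_2 · u_1 = 0 (should be 0)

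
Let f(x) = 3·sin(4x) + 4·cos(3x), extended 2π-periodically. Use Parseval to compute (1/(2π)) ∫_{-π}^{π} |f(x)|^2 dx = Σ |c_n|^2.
Σ |c_n|^2 = 25/2

Expand |f|^2 and use orthogonality of {sin(nx), cos(mx)} on [-π, π]:
  ∫_{-π}^{π} sin(nx)^2 dx = π, ∫ cos(mx)^2 dx = π, and cross terms integrate to 0.
So ∫_{-π}^{π} f(x)^2 dx = 3^2 · π + 4^2 · π = (9 + 16)π.
Divide by 2π: (9 + 16)/2 = 25/2.
By Parseval, this equals Σ |c_n|^2.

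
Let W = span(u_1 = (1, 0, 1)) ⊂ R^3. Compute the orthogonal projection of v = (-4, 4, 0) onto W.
proj_W(v) = (-2, 0, -2)

Set up U = [u_1 | ... | u_1] ∈ R^(3×1). The projector onto W = col(U) is P = U (U^T U)^(-1) U^T.
Compute U^T U =
  [2],
and U^T v = (-4).
Solve U^T U · c = U^T v for the coefficients: c = (-2). The projection is proj_W(v) = U c.
Check: (v - proj_W(v)) · u_1 = 0  (should be 0).
Result: proj_W(v) = (-2, 0, -2).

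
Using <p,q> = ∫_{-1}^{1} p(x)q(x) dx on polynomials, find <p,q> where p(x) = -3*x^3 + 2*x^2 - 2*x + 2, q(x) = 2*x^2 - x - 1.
<p,q> = 22/15

Expand the product: p(x)·q(x) = -6*x^5 + 7*x^4 - 3*x^3 + 4*x^2 - 2.
∫_{-1}^{1} of each monomial x^k gives [2/(k+1) if k even, 0 if k odd]. Integrating term-by-term (or equivalently evaluating the antiderivative F(x) = -x^6 + 7*x^5/5 - 3*x^4/4 + 4*x^3/3 - 2*x at the endpoints):
  F(1) − F(−1) = -61/60 − (-149/60) = 22/15.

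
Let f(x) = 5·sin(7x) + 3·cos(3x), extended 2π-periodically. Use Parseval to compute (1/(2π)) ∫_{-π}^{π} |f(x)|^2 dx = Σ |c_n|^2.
Σ |c_n|^2 = 17

Expand |f|^2 and use orthogonality of {sin(nx), cos(mx)} on [-π, π]:
  ∫_{-π}^{π} sin(nx)^2 dx = π, ∫ cos(mx)^2 dx = π, and cross terms integrate to 0.
So ∫_{-π}^{π} f(x)^2 dx = 5^2 · π + 3^2 · π = (25 + 9)π.
Divide by 2π: (25 + 9)/2 = 17.
By Parseval, this equals Σ |c_n|^2.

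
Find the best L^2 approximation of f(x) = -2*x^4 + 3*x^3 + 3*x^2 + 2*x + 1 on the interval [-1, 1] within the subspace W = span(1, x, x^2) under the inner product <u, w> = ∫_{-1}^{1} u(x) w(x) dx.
g(x) = 9*x^2/7 + 19*x/5 + 41/35

The best approximation g ∈ W is the orthogonal projection of f onto W. Writing g = a_0 + a_1 x + a_2 x^2, the coefficients solve the normal equations G · a = b where
  G_{ij} = <φ_i, φ_j> and b_i = <f, φ_i>, with φ_0 = 1, φ_1 = x, φ_2 = x^2.
G =
  [2, 0, 2/3]
  [0, 2/3, 0]
  [2/3, 0, 2/5],
b = (16/5, 38/15, 136/105).
Solving gives a_0 = 41/35, a_1 = 19/5, a_2 = 9/7, so
  g(x) = 9*x^2/7 + 19*x/5 + 41/35.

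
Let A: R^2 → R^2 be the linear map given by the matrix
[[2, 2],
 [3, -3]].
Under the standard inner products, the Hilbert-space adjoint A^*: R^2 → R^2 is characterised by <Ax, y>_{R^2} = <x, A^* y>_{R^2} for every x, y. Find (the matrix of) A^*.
A^* = A^T =
[[2, 3],
 [2, -3]]

For real matrices with standard dot products, the defining identity <Ax, y> = <x, A^* y> gives (Ax)^T y = x^T (A^*) y, i.e. x^T A^T y = x^T (A^*) y. Since this holds for all x, y, we must have A^* = A^T. Therefore
A^* =
[[2, 3],
 [2, -3]].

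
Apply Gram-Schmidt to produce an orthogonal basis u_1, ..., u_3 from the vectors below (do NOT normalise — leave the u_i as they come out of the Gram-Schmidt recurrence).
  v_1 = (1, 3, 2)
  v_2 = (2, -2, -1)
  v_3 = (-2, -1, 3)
Orthogonal basis:
  u_1 = (1, 3, 2)
  u_2 = (17/7, -5/7, -1/7)
  u_3 = (-31/90, -31/18, 124/45)

Apply the Gram-Schmidt recurrence
  u_1 = v_1
  u_i = v_i − Σ_{j<i} ((v_i · u_j) / (u_j · u_j)) · u_j.

Step by step this gives:
  u_1 = (1, 3, 2)
  u_2 = (17/7, -5/7, -1/7)
  u_3 = (-31/90, -31/18, 124/45)

Orthogonality check:
  u_2 · u_1 = 0 (should be 0)
  u_3 · u_1 = 0 (should be 0)
  u_3 · u_2 = 0 (should be 0)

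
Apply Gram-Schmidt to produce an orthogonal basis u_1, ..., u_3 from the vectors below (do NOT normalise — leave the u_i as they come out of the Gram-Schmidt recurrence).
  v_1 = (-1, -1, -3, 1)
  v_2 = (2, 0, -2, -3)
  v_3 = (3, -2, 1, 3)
Orthogonal basis:
  u_1 = (-1, -1, -3, 1)
  u_2 = (25/12, 1/12, -7/4, -37/12)
  u_3 = (715/203, -418/203, 7/29, 444/203)

Apply the Gram-Schmidt recurrence
  u_1 = v_1
  u_i = v_i − Σ_{j<i} ((v_i · u_j) / (u_j · u_j)) · u_j.

Step by step this gives:
  u_1 = (-1, -1, -3, 1)
  u_2 = (25/12, 1/12, -7/4, -37/12)
  u_3 = (715/203, -418/203, 7/29, 444/203)

Orthogonality check:
  u_2 · u_1 = 0 (should be 0)
  u_3 · u_1 = 0 (should be 0)
  u_3 · u_2 = 0 (should be 0)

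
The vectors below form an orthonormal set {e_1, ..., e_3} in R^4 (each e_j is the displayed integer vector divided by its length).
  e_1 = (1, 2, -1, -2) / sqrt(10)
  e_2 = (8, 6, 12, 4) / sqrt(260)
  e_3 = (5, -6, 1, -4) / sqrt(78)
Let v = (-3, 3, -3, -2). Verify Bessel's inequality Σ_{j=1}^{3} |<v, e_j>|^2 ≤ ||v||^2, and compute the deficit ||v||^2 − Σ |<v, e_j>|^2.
Σ |<v, e_j>|^2 = 89/3; ||v||^2 = 31; deficit = 4/3

Write each e_j = u_j / sqrt(<u_j, u_j>) where u_j is the displayed integer vector. Then <v, e_j> = <v, u_j> / sqrt(<u_j, u_j>), so |<v, e_j>|^2 = <v, u_j>^2 / <u_j, u_j>.
Coefficients: <v, e_1> = 10/sqrt(10), <v, e_2> = -50/sqrt(260), <v, e_3> = -28/sqrt(78).
Square and sum: Σ |<v, e_j>|^2 = 89/3.
Compute ||v||^2 = v·v = 31.
Deficit = 31 − 89/3 = 4/3 ≥ 0, confirming Bessel's inequality. (The deficit equals ||v − Σ <v,e_j> e_j||^2, the squared distance from v to span{e_j}.)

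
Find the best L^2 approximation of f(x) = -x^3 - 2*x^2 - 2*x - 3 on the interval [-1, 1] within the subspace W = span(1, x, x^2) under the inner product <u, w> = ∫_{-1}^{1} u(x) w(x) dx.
g(x) = -2*x^2 - 13*x/5 - 3

The best approximation g ∈ W is the orthogonal projection of f onto W. Writing g = a_0 + a_1 x + a_2 x^2, the coefficients solve the normal equations G · a = b where
  G_{ij} = <φ_i, φ_j> and b_i = <f, φ_i>, with φ_0 = 1, φ_1 = x, φ_2 = x^2.
G =
  [2, 0, 2/3]
  [0, 2/3, 0]
  [2/3, 0, 2/5],
b = (-22/3, -26/15, -14/5).
Solving gives a_0 = -3, a_1 = -13/5, a_2 = -2, so
  g(x) = -2*x^2 - 13*x/5 - 3.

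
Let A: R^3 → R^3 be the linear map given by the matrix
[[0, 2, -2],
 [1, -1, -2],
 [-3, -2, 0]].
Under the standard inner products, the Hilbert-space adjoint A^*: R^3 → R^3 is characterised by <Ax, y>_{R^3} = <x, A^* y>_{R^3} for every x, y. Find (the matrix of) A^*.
A^* = A^T =
[[0, 1, -3],
 [2, -1, -2],
 [-2, -2, 0]]

For real matrices with standard dot products, the defining identity <Ax, y> = <x, A^* y> gives (Ax)^T y = x^T (A^*) y, i.e. x^T A^T y = x^T (A^*) y. Since this holds for all x, y, we must have A^* = A^T. Therefore
A^* =
[[0, 1, -3],
 [2, -1, -2],
 [-2, -2, 0]].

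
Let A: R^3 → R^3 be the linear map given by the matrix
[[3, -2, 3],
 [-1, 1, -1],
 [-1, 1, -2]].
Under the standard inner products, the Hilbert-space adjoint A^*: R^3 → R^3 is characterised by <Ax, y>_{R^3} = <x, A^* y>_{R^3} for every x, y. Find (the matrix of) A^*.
A^* = A^T =
[[3, -1, -1],
 [-2, 1, 1],
 [3, -1, -2]]

For real matrices with standard dot products, the defining identity <Ax, y> = <x, A^* y> gives (Ax)^T y = x^T (A^*) y, i.e. x^T A^T y = x^T (A^*) y. Since this holds for all x, y, we must have A^* = A^T. Therefore
A^* =
[[3, -1, -1],
 [-2, 1, 1],
 [3, -1, -2]].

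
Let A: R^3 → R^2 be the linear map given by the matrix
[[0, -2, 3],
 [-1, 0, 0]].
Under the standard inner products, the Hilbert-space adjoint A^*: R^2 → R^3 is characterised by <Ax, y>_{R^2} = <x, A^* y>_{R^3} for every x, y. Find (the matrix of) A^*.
A^* = A^T =
[[0, -1],
 [-2, 0],
 [3, 0]]

For real matrices with standard dot products, the defining identity <Ax, y> = <x, A^* y> gives (Ax)^T y = x^T (A^*) y, i.e. x^T A^T y = x^T (A^*) y. Since this holds for all x, y, we must have A^* = A^T. Therefore
A^* =
[[0, -1],
 [-2, 0],
 [3, 0]].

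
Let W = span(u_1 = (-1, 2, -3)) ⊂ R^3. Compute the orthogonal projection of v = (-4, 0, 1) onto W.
proj_W(v) = (-1/14, 1/7, -3/14)

Set up U = [u_1 | ... | u_1] ∈ R^(3×1). The projector onto W = col(U) is P = U (U^T U)^(-1) U^T.
Compute U^T U =
  [14],
and U^T v = (1).
Solve U^T U · c = U^T v for the coefficients: c = (1/14). The projection is proj_W(v) = U c.
Check: (v - proj_W(v)) · u_1 = 0  (should be 0).
Result: proj_W(v) = (-1/14, 1/7, -3/14).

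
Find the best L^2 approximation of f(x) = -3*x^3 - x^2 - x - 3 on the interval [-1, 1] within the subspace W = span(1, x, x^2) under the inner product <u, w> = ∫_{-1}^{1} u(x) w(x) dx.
g(x) = -x^2 - 14*x/5 - 3

The best approximation g ∈ W is the orthogonal projection of f onto W. Writing g = a_0 + a_1 x + a_2 x^2, the coefficients solve the normal equations G · a = b where
  G_{ij} = <φ_i, φ_j> and b_i = <f, φ_i>, with φ_0 = 1, φ_1 = x, φ_2 = x^2.
G =
  [2, 0, 2/3]
  [0, 2/3, 0]
  [2/3, 0, 2/5],
b = (-20/3, -28/15, -12/5).
Solving gives a_0 = -3, a_1 = -14/5, a_2 = -1, so
  g(x) = -x^2 - 14*x/5 - 3.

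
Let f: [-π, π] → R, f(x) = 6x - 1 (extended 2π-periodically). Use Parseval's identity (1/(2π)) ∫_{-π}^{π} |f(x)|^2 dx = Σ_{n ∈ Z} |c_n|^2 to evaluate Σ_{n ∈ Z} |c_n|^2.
Σ |c_n|^2 = 12π^2 + 1

Expand and integrate term by term over [-π, π]:
  ∫ (6x)^2 dx = 36·(2π^3/3); ∫ 2·6·(-1)·x dx = 0 (odd integrand); ∫ (-1)^2 dx = 1·2π.
So (1/(2π)) ∫_{-π}^{π} (6x - 1)^2 dx = 36π^2/3 + 1 = 12π^2 + 1.
Parseval ⇒ Σ |c_n|^2 = 12π^2 + 1.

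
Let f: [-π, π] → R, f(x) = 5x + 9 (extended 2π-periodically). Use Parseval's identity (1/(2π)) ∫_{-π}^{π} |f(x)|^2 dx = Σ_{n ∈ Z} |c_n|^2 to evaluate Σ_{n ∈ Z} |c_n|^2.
Σ |c_n|^2 = 25π^2/3 + 81

Expand and integrate term by term over [-π, π]:
  ∫ (5x)^2 dx = 25·(2π^3/3); ∫ 2·5·(9)·x dx = 0 (odd integrand); ∫ 9^2 dx = 81·2π.
So (1/(2π)) ∫_{-π}^{π} (5x + 9)^2 dx = 25π^2/3 + 81 = 25π^2/3 + 81.
Parseval ⇒ Σ |c_n|^2 = 25π^2/3 + 81.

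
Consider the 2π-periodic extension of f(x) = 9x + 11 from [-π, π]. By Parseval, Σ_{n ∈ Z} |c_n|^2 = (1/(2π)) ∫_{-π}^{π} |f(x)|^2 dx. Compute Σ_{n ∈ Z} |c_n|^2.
Σ |c_n|^2 = 27π^2 + 121

Expand and integrate term by term over [-π, π]:
  ∫ (9x)^2 dx = 81·(2π^3/3); ∫ 2·9·(11)·x dx = 0 (odd integrand); ∫ 11^2 dx = 121·2π.
So (1/(2π)) ∫_{-π}^{π} (9x + 11)^2 dx = 81π^2/3 + 121 = 27π^2 + 121.
Parseval ⇒ Σ |c_n|^2 = 27π^2 + 121.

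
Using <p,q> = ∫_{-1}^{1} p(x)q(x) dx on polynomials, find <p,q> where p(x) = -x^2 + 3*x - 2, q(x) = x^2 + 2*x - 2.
<p,q> = 58/5

Expand the product: p(x)·q(x) = -x^4 + x^3 + 6*x^2 - 10*x + 4.
∫_{-1}^{1} of each monomial x^k gives [2/(k+1) if k even, 0 if k odd]. Integrating term-by-term (or equivalently evaluating the antiderivative F(x) = -x^5/5 + x^4/4 + 2*x^3 - 5*x^2 + 4*x at the endpoints):
  F(1) − F(−1) = 21/20 − (-211/20) = 58/5.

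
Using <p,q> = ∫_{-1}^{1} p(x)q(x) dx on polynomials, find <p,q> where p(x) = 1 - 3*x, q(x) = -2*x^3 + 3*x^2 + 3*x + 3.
<p,q> = 22/5

Expand the product: p(x)·q(x) = 6*x^4 - 11*x^3 - 6*x^2 - 6*x + 3.
∫_{-1}^{1} of each monomial x^k gives [2/(k+1) if k even, 0 if k odd]. Integrating term-by-term (or equivalently evaluating the antiderivative F(x) = 6*x^5/5 - 11*x^4/4 - 2*x^3 - 3*x^2 + 3*x at the endpoints):
  F(1) − F(−1) = -71/20 − (-159/20) = 22/5.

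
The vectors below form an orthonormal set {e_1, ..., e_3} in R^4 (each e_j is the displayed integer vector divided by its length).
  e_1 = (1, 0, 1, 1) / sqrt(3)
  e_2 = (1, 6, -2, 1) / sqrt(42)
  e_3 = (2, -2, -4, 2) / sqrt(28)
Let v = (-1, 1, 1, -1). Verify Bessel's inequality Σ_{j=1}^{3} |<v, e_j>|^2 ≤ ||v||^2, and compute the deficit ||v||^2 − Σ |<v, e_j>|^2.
Σ |<v, e_j>|^2 = 4; ||v||^2 = 4; deficit = 0

Write each e_j = u_j / sqrt(<u_j, u_j>) where u_j is the displayed integer vector. Then <v, e_j> = <v, u_j> / sqrt(<u_j, u_j>), so |<v, e_j>|^2 = <v, u_j>^2 / <u_j, u_j>.
Coefficients: <v, e_1> = -1/sqrt(3), <v, e_2> = 2/sqrt(42), <v, e_3> = -10/sqrt(28).
Square and sum: Σ |<v, e_j>|^2 = 4.
Compute ||v||^2 = v·v = 4.
Deficit = 4 − 4 = 0 ≥ 0, confirming Bessel's inequality. (The deficit equals ||v − Σ <v,e_j> e_j||^2, the squared distance from v to span{e_j}.)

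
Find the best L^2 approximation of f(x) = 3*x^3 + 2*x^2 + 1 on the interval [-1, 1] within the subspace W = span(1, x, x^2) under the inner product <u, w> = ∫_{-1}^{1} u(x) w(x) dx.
g(x) = 2*x^2 + 9*x/5 + 1

The best approximation g ∈ W is the orthogonal projection of f onto W. Writing g = a_0 + a_1 x + a_2 x^2, the coefficients solve the normal equations G · a = b where
  G_{ij} = <φ_i, φ_j> and b_i = <f, φ_i>, with φ_0 = 1, φ_1 = x, φ_2 = x^2.
G =
  [2, 0, 2/3]
  [0, 2/3, 0]
  [2/3, 0, 2/5],
b = (10/3, 6/5, 22/15).
Solving gives a_0 = 1, a_1 = 9/5, a_2 = 2, so
  g(x) = 2*x^2 + 9*x/5 + 1.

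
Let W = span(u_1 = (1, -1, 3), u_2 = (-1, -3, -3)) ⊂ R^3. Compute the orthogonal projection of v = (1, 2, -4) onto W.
proj_W(v) = (-11/10, 2, -33/10)

Set up U = [u_1 | ... | u_2] ∈ R^(3×2). The projector onto W = col(U) is P = U (U^T U)^(-1) U^T.
Compute U^T U =
  [11, -7]
  [-7, 19],
and U^T v = (-13, 5).
Solve U^T U · c = U^T v for the coefficients: c = (-53/40, -9/40). The projection is proj_W(v) = U c.
Check: (v - proj_W(v)) · u_1 = 0  (should be 0).
Check: (v - proj_W(v)) · u_2 = 0  (should be 0).
Result: proj_W(v) = (-11/10, 2, -33/10).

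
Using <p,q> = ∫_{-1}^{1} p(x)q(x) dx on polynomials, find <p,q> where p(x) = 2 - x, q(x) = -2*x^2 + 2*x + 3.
<p,q> = 8

Expand the product: p(x)·q(x) = 2*x^3 - 6*x^2 + x + 6.
∫_{-1}^{1} of each monomial x^k gives [2/(k+1) if k even, 0 if k odd]. Integrating term-by-term (or equivalently evaluating the antiderivative F(x) = x^4/2 - 2*x^3 + x^2/2 + 6*x at the endpoints):
  F(1) − F(−1) = 5 − (-3) = 8.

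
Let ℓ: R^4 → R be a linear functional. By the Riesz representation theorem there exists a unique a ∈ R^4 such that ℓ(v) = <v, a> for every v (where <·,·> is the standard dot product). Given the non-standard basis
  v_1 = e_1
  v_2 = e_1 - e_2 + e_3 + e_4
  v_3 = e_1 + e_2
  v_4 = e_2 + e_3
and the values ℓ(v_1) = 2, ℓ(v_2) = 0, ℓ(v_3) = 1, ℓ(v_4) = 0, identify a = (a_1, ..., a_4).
a = (2, -1, 1, -4)

Write a = (a_1, ..., a_4) in the standard basis. For each basis vector v_i, ℓ(v_i) = <v_i, a> is a linear equation in the a_j's. Collect the n equations into a matrix system V a = ℓ, where row i of V is v_i (expressed in the standard basis). Since V is invertible (lower-triangular with 1s on the diagonal, up to permutation), solve by back-substitution:
  V =
[[1, 0, 0, 0],
 [1, -1, 1, 1],
 [1, 1, 0, 0],
 [0, 1, 1, 0]]
  V a = (2, 0, 1, 0)
Solving gives a = (2, -1, 1, -4).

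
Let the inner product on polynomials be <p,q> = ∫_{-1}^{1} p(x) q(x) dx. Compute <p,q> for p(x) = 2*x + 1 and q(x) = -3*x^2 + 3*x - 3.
<p,q> = -4

Expand the product: p(x)·q(x) = -6*x^3 + 3*x^2 - 3*x - 3.
∫_{-1}^{1} of each monomial x^k gives [2/(k+1) if k even, 0 if k odd]. Integrating term-by-term (or equivalently evaluating the antiderivative F(x) = -3*x^4/2 + x^3 - 3*x^2/2 - 3*x at the endpoints):
  F(1) − F(−1) = -5 − (-1) = -4.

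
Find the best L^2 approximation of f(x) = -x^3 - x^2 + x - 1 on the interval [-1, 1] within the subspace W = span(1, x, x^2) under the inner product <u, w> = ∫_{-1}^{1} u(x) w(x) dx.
g(x) = -x^2 + 2*x/5 - 1

The best approximation g ∈ W is the orthogonal projection of f onto W. Writing g = a_0 + a_1 x + a_2 x^2, the coefficients solve the normal equations G · a = b where
  G_{ij} = <φ_i, φ_j> and b_i = <f, φ_i>, with φ_0 = 1, φ_1 = x, φ_2 = x^2.
G =
  [2, 0, 2/3]
  [0, 2/3, 0]
  [2/3, 0, 2/5],
b = (-8/3, 4/15, -16/15).
Solving gives a_0 = -1, a_1 = 2/5, a_2 = -1, so
  g(x) = -x^2 + 2*x/5 - 1.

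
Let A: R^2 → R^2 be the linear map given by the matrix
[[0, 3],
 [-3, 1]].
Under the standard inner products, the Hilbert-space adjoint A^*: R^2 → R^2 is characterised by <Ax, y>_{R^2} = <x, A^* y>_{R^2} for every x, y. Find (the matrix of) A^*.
A^* = A^T =
[[0, -3],
 [3, 1]]

For real matrices with standard dot products, the defining identity <Ax, y> = <x, A^* y> gives (Ax)^T y = x^T (A^*) y, i.e. x^T A^T y = x^T (A^*) y. Since this holds for all x, y, we must have A^* = A^T. Therefore
A^* =
[[0, -3],
 [3, 1]].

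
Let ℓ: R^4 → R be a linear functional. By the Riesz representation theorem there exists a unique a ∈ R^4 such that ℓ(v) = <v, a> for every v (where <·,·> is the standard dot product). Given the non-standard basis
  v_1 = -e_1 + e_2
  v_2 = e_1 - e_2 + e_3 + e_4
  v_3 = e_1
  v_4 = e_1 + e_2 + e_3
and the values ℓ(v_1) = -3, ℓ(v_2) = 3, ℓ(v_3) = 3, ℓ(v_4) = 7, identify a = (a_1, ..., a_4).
a = (3, 0, 4, -4)

Write a = (a_1, ..., a_4) in the standard basis. For each basis vector v_i, ℓ(v_i) = <v_i, a> is a linear equation in the a_j's. Collect the n equations into a matrix system V a = ℓ, where row i of V is v_i (expressed in the standard basis). Since V is invertible (lower-triangular with 1s on the diagonal, up to permutation), solve by back-substitution:
  V =
[[-1, 1, 0, 0],
 [1, -1, 1, 1],
 [1, 0, 0, 0],
 [1, 1, 1, 0]]
  V a = (-3, 3, 3, 7)
Solving gives a = (3, 0, 4, -4).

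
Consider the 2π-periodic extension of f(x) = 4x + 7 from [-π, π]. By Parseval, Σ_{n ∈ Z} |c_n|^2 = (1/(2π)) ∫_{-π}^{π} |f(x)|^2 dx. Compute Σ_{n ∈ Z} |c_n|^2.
Σ |c_n|^2 = 16π^2/3 + 49

Expand and integrate term by term over [-π, π]:
  ∫ (4x)^2 dx = 16·(2π^3/3); ∫ 2·4·(7)·x dx = 0 (odd integrand); ∫ 7^2 dx = 49·2π.
So (1/(2π)) ∫_{-π}^{π} (4x + 7)^2 dx = 16π^2/3 + 49 = 16π^2/3 + 49.
Parseval ⇒ Σ |c_n|^2 = 16π^2/3 + 49.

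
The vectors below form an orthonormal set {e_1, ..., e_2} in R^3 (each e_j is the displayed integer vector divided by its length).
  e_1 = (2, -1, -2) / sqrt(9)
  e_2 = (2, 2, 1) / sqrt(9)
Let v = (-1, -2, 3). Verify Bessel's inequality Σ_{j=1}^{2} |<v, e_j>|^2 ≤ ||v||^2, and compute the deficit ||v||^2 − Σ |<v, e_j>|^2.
Σ |<v, e_j>|^2 = 5; ||v||^2 = 14; deficit = 9

Write each e_j = u_j / sqrt(<u_j, u_j>) where u_j is the displayed integer vector. Then <v, e_j> = <v, u_j> / sqrt(<u_j, u_j>), so |<v, e_j>|^2 = <v, u_j>^2 / <u_j, u_j>.
Coefficients: <v, e_1> = -6/sqrt(9), <v, e_2> = -3/sqrt(9).
Square and sum: Σ |<v, e_j>|^2 = 5.
Compute ||v||^2 = v·v = 14.
Deficit = 14 − 5 = 9 ≥ 0, confirming Bessel's inequality. (The deficit equals ||v − Σ <v,e_j> e_j||^2, the squared distance from v to span{e_j}.)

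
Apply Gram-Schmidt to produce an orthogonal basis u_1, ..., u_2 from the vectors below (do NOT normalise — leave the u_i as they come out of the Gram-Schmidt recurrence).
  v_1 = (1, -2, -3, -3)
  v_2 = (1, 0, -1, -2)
Orthogonal basis:
  u_1 = (1, -2, -3, -3)
  u_2 = (13/23, 20/23, 7/23, -16/23)

Apply the Gram-Schmidt recurrence
  u_1 = v_1
  u_i = v_i − Σ_{j<i} ((v_i · u_j) / (u_j · u_j)) · u_j.

Step by step this gives:
  u_1 = (1, -2, -3, -3)
  u_2 = (13/23, 20/23, 7/23, -16/23)

Orthogonality check:
  u_2 · u_1 = 0 (should be 0)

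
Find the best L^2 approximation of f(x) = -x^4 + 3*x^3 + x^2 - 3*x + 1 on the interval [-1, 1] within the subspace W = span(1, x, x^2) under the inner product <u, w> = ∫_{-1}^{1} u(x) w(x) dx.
g(x) = x^2/7 - 6*x/5 + 38/35

The best approximation g ∈ W is the orthogonal projection of f onto W. Writing g = a_0 + a_1 x + a_2 x^2, the coefficients solve the normal equations G · a = b where
  G_{ij} = <φ_i, φ_j> and b_i = <f, φ_i>, with φ_0 = 1, φ_1 = x, φ_2 = x^2.
G =
  [2, 0, 2/3]
  [0, 2/3, 0]
  [2/3, 0, 2/5],
b = (34/15, -4/5, 82/105).
Solving gives a_0 = 38/35, a_1 = -6/5, a_2 = 1/7, so
  g(x) = x^2/7 - 6*x/5 + 38/35.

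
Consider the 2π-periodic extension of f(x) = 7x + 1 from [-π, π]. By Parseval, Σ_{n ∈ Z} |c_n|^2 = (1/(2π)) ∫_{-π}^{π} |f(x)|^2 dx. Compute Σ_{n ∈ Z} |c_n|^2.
Σ |c_n|^2 = 49π^2/3 + 1

Expand and integrate term by term over [-π, π]:
  ∫ (7x)^2 dx = 49·(2π^3/3); ∫ 2·7·(1)·x dx = 0 (odd integrand); ∫ 1^2 dx = 1·2π.
So (1/(2π)) ∫_{-π}^{π} (7x + 1)^2 dx = 49π^2/3 + 1 = 49π^2/3 + 1.
Parseval ⇒ Σ |c_n|^2 = 49π^2/3 + 1.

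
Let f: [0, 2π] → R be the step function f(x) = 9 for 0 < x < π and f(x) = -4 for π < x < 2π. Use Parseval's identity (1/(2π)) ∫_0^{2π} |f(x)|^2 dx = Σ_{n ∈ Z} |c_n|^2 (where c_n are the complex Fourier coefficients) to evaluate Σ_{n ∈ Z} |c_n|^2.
Σ |c_n|^2 = 97/2

Parseval equates the L^2 energy of f (normalised by 1/(2π)) with the ℓ^2 sum of its Fourier coefficients: (1/(2π)) ∫_0^{2π} |f|^2 = Σ |c_n|^2.
Compute the left side: (1/(2π)) [∫_0^π 9^2 dx + ∫_π^{2π} (-4)^2 dx] = (1/(2π)) · (81π + 16π) = (81 + 16)/2 = 97/2.
So Σ_{n ∈ Z} |c_n|^2 = 97/2.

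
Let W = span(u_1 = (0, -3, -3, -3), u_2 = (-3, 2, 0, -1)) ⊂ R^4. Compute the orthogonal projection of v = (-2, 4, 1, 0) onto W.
proj_W(v) = (-111/41, 130/41, 56/41, 19/41)

Set up U = [u_1 | ... | u_2] ∈ R^(4×2). The projector onto W = col(U) is P = U (U^T U)^(-1) U^T.
Compute U^T U =
  [27, -3]
  [-3, 14],
and U^T v = (-15, 14).
Solve U^T U · c = U^T v for the coefficients: c = (-56/123, 37/41). The projection is proj_W(v) = U c.
Check: (v - proj_W(v)) · u_1 = 0  (should be 0).
Check: (v - proj_W(v)) · u_2 = 0  (should be 0).
Result: proj_W(v) = (-111/41, 130/41, 56/41, 19/41).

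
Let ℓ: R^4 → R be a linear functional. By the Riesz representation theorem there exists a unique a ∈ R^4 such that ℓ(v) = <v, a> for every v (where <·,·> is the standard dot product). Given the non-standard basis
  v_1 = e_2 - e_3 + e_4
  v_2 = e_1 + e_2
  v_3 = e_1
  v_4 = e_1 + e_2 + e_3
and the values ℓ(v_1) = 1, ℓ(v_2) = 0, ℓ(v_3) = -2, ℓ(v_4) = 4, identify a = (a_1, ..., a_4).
a = (-2, 2, 4, 3)

Write a = (a_1, ..., a_4) in the standard basis. For each basis vector v_i, ℓ(v_i) = <v_i, a> is a linear equation in the a_j's. Collect the n equations into a matrix system V a = ℓ, where row i of V is v_i (expressed in the standard basis). Since V is invertible (lower-triangular with 1s on the diagonal, up to permutation), solve by back-substitution:
  V =
[[0, 1, -1, 1],
 [1, 1, 0, 0],
 [1, 0, 0, 0],
 [1, 1, 1, 0]]
  V a = (1, 0, -2, 4)
Solving gives a = (-2, 2, 4, 3).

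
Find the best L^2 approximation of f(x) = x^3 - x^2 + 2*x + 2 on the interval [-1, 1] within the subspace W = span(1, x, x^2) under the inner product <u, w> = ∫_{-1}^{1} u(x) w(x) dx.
g(x) = -x^2 + 13*x/5 + 2

The best approximation g ∈ W is the orthogonal projection of f onto W. Writing g = a_0 + a_1 x + a_2 x^2, the coefficients solve the normal equations G · a = b where
  G_{ij} = <φ_i, φ_j> and b_i = <f, φ_i>, with φ_0 = 1, φ_1 = x, φ_2 = x^2.
G =
  [2, 0, 2/3]
  [0, 2/3, 0]
  [2/3, 0, 2/5],
b = (10/3, 26/15, 14/15).
Solving gives a_0 = 2, a_1 = 13/5, a_2 = -1, so
  g(x) = -x^2 + 13*x/5 + 2.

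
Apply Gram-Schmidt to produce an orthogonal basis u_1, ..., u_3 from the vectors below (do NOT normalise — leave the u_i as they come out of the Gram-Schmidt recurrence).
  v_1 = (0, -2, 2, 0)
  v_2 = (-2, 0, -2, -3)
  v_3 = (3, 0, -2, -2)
Orthogonal basis:
  u_1 = (0, -2, 2, 0)
  u_2 = (-2, -1, -1, -3)
  u_3 = (49/15, -13/15, -13/15, -8/5)

Apply the Gram-Schmidt recurrence
  u_1 = v_1
  u_i = v_i − Σ_{j<i} ((v_i · u_j) / (u_j · u_j)) · u_j.

Step by step this gives:
  u_1 = (0, -2, 2, 0)
  u_2 = (-2, -1, -1, -3)
  u_3 = (49/15, -13/15, -13/15, -8/5)

Orthogonality check:
  u_2 · u_1 = 0 (should be 0)
  u_3 · u_1 = 0 (should be 0)
  u_3 · u_2 = 0 (should be 0)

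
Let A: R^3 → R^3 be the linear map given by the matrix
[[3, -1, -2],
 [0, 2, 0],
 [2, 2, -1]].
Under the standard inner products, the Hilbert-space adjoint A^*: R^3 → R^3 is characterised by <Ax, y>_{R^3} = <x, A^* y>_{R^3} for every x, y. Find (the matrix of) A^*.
A^* = A^T =
[[3, 0, 2],
 [-1, 2, 2],
 [-2, 0, -1]]

For real matrices with standard dot products, the defining identity <Ax, y> = <x, A^* y> gives (Ax)^T y = x^T (A^*) y, i.e. x^T A^T y = x^T (A^*) y. Since this holds for all x, y, we must have A^* = A^T. Therefore
A^* =
[[3, 0, 2],
 [-1, 2, 2],
 [-2, 0, -1]].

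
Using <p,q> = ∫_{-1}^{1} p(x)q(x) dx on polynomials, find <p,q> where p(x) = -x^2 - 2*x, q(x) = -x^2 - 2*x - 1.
<p,q> = 56/15

Expand the product: p(x)·q(x) = x^4 + 4*x^3 + 5*x^2 + 2*x.
∫_{-1}^{1} of each monomial x^k gives [2/(k+1) if k even, 0 if k odd]. Integrating term-by-term (or equivalently evaluating the antiderivative F(x) = x^5/5 + x^4 + 5*x^3/3 + x^2 at the endpoints):
  F(1) − F(−1) = 58/15 − (2/15) = 56/15.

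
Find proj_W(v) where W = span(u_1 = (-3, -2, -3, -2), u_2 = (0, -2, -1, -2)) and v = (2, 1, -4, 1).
proj_W(v) = (-54/113, 8/113, -32/113, 8/113)

Set up U = [u_1 | ... | u_2] ∈ R^(4×2). The projector onto W = col(U) is P = U (U^T U)^(-1) U^T.
Compute U^T U =
  [26, 11]
  [11, 9],
and U^T v = (2, 0).
Solve U^T U · c = U^T v for the coefficients: c = (18/113, -22/113). The projection is proj_W(v) = U c.
Check: (v - proj_W(v)) · u_1 = 0  (should be 0).
Check: (v - proj_W(v)) · u_2 = 0  (should be 0).
Result: proj_W(v) = (-54/113, 8/113, -32/113, 8/113).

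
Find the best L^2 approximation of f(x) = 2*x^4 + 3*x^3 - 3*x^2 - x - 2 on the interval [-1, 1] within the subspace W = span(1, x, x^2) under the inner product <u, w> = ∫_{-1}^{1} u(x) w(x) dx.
g(x) = -9*x^2/7 + 4*x/5 - 76/35

The best approximation g ∈ W is the orthogonal projection of f onto W. Writing g = a_0 + a_1 x + a_2 x^2, the coefficients solve the normal equations G · a = b where
  G_{ij} = <φ_i, φ_j> and b_i = <f, φ_i>, with φ_0 = 1, φ_1 = x, φ_2 = x^2.
G =
  [2, 0, 2/3]
  [0, 2/3, 0]
  [2/3, 0, 2/5],
b = (-26/5, 8/15, -206/105).
Solving gives a_0 = -76/35, a_1 = 4/5, a_2 = -9/7, so
  g(x) = -9*x^2/7 + 4*x/5 - 76/35.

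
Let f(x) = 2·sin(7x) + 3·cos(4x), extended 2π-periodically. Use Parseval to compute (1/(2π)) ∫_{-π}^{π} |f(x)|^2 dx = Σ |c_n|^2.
Σ |c_n|^2 = 13/2

Expand |f|^2 and use orthogonality of {sin(nx), cos(mx)} on [-π, π]:
  ∫_{-π}^{π} sin(nx)^2 dx = π, ∫ cos(mx)^2 dx = π, and cross terms integrate to 0.
So ∫_{-π}^{π} f(x)^2 dx = 2^2 · π + 3^2 · π = (4 + 9)π.
Divide by 2π: (4 + 9)/2 = 13/2.
By Parseval, this equals Σ |c_n|^2.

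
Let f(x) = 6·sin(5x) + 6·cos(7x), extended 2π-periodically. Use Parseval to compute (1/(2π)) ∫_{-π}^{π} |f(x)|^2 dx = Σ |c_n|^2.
Σ |c_n|^2 = 36

Expand |f|^2 and use orthogonality of {sin(nx), cos(mx)} on [-π, π]:
  ∫_{-π}^{π} sin(nx)^2 dx = π, ∫ cos(mx)^2 dx = π, and cross terms integrate to 0.
So ∫_{-π}^{π} f(x)^2 dx = 6^2 · π + 6^2 · π = (36 + 36)π.
Divide by 2π: (36 + 36)/2 = 36.
By Parseval, this equals Σ |c_n|^2.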